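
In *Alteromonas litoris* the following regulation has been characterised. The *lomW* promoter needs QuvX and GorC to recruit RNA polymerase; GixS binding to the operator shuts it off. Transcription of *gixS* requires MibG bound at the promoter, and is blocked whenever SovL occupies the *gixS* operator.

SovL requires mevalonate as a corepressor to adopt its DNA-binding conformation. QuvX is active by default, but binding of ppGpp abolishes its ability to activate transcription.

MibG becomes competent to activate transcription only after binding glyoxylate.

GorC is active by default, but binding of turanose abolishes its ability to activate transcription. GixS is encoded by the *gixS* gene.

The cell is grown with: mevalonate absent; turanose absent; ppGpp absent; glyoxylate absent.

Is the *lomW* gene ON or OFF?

ON

ppGpp is absent, so QuvX is active.
Mevalonate is absent, so SovL is inactive.
Glyoxylate is absent, so MibG is inactive.
Required activator MibG is absent, so *gixS* is not transcribed.
So GixS is not produced.
Turanose is absent, so GorC is active.
No repressor is bound and QuvX and GorC are active, so *lomW* is transcribed.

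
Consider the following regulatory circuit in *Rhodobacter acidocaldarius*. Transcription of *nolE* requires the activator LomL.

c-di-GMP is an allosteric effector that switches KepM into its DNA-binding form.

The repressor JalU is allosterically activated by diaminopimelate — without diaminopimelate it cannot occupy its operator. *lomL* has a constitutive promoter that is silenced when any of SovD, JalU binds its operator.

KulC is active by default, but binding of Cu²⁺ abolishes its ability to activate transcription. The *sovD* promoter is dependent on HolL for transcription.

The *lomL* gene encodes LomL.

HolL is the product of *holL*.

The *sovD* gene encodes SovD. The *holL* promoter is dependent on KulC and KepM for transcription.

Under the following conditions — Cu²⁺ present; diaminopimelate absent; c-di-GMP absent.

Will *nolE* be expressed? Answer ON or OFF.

ON

Cu²⁺ is present, so KulC is inactive.
c-di-GMP is absent, so KepM is inactive.
Required activator KulC is absent, so *holL* is not transcribed.
So HolL is not produced.
Required activator HolL is absent, so *sovD* is not transcribed.
So SovD is not produced.
Diaminopimelate is absent, so JalU is inactive.
With no repressor bound, *lomL* is transcribed.
So LomL is produced and active.
No repressor is bound and LomL is active, so *nolE* is transcribed.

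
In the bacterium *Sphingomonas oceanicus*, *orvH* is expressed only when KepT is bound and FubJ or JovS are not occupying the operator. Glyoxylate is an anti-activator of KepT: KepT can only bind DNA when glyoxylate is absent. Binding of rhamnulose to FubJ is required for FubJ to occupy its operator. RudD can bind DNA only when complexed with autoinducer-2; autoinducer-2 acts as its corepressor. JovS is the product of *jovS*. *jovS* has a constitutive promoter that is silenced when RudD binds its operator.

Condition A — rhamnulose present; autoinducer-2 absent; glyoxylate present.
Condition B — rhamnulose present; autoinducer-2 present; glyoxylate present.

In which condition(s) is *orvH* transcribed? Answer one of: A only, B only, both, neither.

Condition A:
Rhamnulose is present, so FubJ is active.
Autoinducer-2 is absent, so RudD is inactive.
With no repressor bound, *jovS* is transcribed.
So JovS is produced and active.
Glyoxylate is present, so KepT is inactive.
With repressor FubJ bound, *orvH* is not transcribed.
→ *orvH* is OFF in A.
Condition B:
Rhamnulose is present, so FubJ is active.
Autoinducer-2 is present, so RudD is active.
With repressor RudD bound, *jovS* is not transcribed.
So JovS is not produced.
Glyoxylate is present, so KepT is inactive.
With repressor FubJ bound, *orvH* is not transcribed.
→ *orvH* is OFF in B.

neither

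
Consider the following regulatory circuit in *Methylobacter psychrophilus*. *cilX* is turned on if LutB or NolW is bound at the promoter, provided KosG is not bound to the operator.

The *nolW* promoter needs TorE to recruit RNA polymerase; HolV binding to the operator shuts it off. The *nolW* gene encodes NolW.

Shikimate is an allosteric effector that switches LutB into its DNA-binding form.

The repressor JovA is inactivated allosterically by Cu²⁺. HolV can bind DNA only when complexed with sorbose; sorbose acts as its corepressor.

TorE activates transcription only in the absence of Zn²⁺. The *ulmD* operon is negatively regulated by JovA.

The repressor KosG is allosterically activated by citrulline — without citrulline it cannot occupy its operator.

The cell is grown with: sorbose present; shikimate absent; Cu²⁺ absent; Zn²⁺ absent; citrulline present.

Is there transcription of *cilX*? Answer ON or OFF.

Shikimate is absent, so LutB is inactive.
Sorbose is present, so HolV is active.
Zn²⁺ is absent, so TorE is active.
With repressor HolV bound, *nolW* is not transcribed.
So NolW is not produced.
Citrulline is present, so KosG is active.
With repressor KosG bound, *cilX* is not transcribed.

OFF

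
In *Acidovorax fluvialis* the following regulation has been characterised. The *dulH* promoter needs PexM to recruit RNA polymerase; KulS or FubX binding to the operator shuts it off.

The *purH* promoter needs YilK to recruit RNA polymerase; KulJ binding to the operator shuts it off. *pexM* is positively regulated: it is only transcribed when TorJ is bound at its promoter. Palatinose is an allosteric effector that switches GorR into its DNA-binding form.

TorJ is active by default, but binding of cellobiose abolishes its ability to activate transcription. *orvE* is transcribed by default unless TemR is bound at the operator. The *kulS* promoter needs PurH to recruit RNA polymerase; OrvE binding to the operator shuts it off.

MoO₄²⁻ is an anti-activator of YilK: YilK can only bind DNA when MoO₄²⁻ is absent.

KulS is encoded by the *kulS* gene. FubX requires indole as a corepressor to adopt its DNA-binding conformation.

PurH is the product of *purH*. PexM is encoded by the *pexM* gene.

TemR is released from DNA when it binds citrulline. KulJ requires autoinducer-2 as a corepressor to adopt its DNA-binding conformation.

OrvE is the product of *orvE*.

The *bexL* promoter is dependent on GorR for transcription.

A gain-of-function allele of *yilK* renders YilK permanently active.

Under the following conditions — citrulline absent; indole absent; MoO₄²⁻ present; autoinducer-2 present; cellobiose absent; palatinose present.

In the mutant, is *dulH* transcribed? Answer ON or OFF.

ON

Autoinducer-2 is present, so KulJ is active.
YilK is constitutively active in this strain.
With repressor KulJ bound, *purH* is not transcribed.
So PurH is not produced.
Citrulline is absent, so TemR is active.
With repressor TemR bound, *orvE* is not transcribed.
So OrvE is not produced.
Required activator PurH is absent, so *kulS* is not transcribed.
So KulS is not produced.
Cellobiose is absent, so TorJ is active.
No repressor is bound and TorJ is active, so *pexM* is transcribed.
So PexM is produced and active.
Indole is absent, so FubX is inactive.
No repressor is bound and PexM is active, so *dulH* is transcribed.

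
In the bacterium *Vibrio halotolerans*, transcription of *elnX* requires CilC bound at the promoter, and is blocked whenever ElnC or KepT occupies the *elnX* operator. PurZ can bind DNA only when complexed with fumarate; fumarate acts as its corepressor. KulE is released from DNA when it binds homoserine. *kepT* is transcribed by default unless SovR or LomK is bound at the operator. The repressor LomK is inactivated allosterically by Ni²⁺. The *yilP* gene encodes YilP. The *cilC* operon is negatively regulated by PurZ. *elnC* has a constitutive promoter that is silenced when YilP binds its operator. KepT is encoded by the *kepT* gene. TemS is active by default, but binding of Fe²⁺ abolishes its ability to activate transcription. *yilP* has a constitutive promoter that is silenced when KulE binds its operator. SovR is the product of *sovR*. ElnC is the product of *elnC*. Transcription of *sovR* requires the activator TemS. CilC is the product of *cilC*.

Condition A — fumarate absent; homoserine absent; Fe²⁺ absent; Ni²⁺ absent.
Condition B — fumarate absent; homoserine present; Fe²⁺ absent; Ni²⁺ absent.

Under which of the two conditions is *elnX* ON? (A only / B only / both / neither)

B only

Condition A:
Fumarate is absent, so PurZ is inactive.
With no repressor bound, *cilC* is transcribed.
So CilC is produced and active.
Homoserine is absent, so KulE is active.
With repressor KulE bound, *yilP* is not transcribed.
So YilP is not produced.
With no repressor bound, *elnC* is transcribed.
So ElnC is produced and active.
Fe²⁺ is absent, so TemS is active.
No repressor is bound and TemS is active, so *sovR* is transcribed.
So SovR is produced and active.
Ni²⁺ is absent, so LomK is active.
With repressor SovR bound, *kepT* is not transcribed.
So KepT is not produced.
With repressor ElnC bound, *elnX* is not transcribed.
→ *elnX* is OFF in A.
Condition B:
Fumarate is absent, so PurZ is inactive.
With no repressor bound, *cilC* is transcribed.
So CilC is produced and active.
Homoserine is present, so KulE is inactive.
With no repressor bound, *yilP* is transcribed.
So YilP is produced and active.
With repressor YilP bound, *elnC* is not transcribed.
So ElnC is not produced.
Fe²⁺ is absent, so TemS is active.
No repressor is bound and TemS is active, so *sovR* is transcribed.
So SovR is produced and active.
Ni²⁺ is absent, so LomK is active.
With repressor SovR bound, *kepT* is not transcribed.
So KepT is not produced.
No repressor is bound and CilC is active, so *elnX* is transcribed.
→ *elnX* is ON in B.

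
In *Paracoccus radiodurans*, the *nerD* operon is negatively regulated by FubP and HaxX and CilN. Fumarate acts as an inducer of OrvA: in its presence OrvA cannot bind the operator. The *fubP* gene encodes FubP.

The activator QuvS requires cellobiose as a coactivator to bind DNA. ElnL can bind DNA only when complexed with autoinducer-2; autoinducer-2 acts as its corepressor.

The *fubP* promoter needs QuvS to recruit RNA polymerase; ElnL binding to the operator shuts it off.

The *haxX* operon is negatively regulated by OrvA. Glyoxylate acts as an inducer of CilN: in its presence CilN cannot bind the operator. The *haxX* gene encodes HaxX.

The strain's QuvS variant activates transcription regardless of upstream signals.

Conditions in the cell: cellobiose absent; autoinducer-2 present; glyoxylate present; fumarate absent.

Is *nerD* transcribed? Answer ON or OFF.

ON

QuvS is constitutively active in this strain.
Autoinducer-2 is present, so ElnL is active.
With repressor ElnL bound, *fubP* is not transcribed.
So FubP is not produced.
Fumarate is absent, so OrvA is active.
With repressor OrvA bound, *haxX* is not transcribed.
So HaxX is not produced.
Glyoxylate is present, so CilN is inactive.
With no repressor bound, *nerD* is transcribed.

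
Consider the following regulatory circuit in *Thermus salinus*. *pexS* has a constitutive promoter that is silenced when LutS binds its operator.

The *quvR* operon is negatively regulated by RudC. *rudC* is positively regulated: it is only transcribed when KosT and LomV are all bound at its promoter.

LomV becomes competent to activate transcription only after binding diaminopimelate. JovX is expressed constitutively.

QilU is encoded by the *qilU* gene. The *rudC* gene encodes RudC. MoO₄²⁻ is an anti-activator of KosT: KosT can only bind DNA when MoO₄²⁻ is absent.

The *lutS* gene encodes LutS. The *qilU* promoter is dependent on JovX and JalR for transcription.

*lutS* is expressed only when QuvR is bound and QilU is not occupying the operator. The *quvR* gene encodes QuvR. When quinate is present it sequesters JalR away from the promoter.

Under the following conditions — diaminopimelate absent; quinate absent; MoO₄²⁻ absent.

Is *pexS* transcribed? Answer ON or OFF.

ON

MoO₄²⁻ is absent, so KosT is active.
Diaminopimelate is absent, so LomV is inactive.
Required activator LomV is absent, so *rudC* is not transcribed.
So RudC is not produced.
With no repressor bound, *quvR* is transcribed.
So QuvR is produced and active.
JovX is produced constitutively and is active.
Quinate is absent, so JalR is active.
No repressor is bound and JovX and JalR are active, so *qilU* is transcribed.
So QilU is produced and active.
With repressor QilU bound, *lutS* is not transcribed.
So LutS is not produced.
With no repressor bound, *pexS* is transcribed.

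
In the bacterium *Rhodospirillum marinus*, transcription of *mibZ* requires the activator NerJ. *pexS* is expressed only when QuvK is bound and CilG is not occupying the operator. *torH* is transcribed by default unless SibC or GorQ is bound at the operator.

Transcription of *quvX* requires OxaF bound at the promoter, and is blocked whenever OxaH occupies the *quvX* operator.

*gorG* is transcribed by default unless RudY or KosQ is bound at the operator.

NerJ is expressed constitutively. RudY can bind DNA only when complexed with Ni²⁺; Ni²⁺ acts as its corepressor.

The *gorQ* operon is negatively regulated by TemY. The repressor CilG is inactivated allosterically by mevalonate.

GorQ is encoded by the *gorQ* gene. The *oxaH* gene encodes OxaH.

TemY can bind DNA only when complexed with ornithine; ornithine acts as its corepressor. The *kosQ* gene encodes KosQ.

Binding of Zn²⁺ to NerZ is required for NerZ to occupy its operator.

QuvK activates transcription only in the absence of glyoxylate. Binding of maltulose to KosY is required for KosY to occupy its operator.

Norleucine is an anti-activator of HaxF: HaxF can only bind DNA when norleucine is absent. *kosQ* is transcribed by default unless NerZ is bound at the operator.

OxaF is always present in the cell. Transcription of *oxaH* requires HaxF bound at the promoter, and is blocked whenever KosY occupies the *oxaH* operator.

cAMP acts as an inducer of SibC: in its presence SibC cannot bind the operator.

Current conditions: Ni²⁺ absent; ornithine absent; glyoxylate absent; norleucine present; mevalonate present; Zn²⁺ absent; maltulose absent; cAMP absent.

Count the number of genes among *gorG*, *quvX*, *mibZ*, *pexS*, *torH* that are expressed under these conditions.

3

Ni²⁺ is absent, so RudY is inactive.
Zn²⁺ is absent, so NerZ is inactive.
With no repressor bound, *kosQ* is transcribed.
So KosQ is produced and active.
With repressor KosQ bound, *gorG* is not transcribed.
→ *gorG* is OFF.
Maltulose is absent, so KosY is inactive.
Norleucine is present, so HaxF is inactive.
Required activator HaxF is absent, so *oxaH* is not transcribed.
So OxaH is not produced.
OxaF is produced constitutively and is active.
No repressor is bound and OxaF is active, so *quvX* is transcribed.
→ *quvX* is ON.
NerJ is produced constitutively and is active.
No repressor is bound and NerJ is active, so *mibZ* is transcribed.
→ *mibZ* is ON.
Mevalonate is present, so CilG is inactive.
Glyoxylate is absent, so QuvK is active.
No repressor is bound and QuvK is active, so *pexS* is transcribed.
→ *pexS* is ON.
cAMP is absent, so SibC is active.
Ornithine is absent, so TemY is inactive.
With no repressor bound, *gorQ* is transcribed.
So GorQ is produced and active.
With repressor SibC bound, *torH* is not transcribed.
→ *torH* is OFF.
3 of the 5 genes are transcribed.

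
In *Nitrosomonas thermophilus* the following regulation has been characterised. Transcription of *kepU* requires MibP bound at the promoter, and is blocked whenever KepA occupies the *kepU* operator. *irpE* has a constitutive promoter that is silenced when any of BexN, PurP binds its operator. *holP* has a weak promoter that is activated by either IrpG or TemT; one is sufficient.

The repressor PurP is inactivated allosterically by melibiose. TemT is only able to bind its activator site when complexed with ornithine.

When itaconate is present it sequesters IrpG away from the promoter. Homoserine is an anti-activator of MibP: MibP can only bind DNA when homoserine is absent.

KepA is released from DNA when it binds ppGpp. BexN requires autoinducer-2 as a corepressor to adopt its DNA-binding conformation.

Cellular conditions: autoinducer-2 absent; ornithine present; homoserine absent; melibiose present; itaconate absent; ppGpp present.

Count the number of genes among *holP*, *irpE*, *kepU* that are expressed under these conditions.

3

Itaconate is absent, so IrpG is active.
Ornithine is present, so TemT is active.
Activator IrpG is present, so *holP* is transcribed.
→ *holP* is ON.
Autoinducer-2 is absent, so BexN is inactive.
Melibiose is present, so PurP is inactive.
With no repressor bound, *irpE* is transcribed.
→ *irpE* is ON.
ppGpp is present, so KepA is inactive.
Homoserine is absent, so MibP is active.
No repressor is bound and MibP is active, so *kepU* is transcribed.
→ *kepU* is ON.
3 of the 3 genes are transcribed.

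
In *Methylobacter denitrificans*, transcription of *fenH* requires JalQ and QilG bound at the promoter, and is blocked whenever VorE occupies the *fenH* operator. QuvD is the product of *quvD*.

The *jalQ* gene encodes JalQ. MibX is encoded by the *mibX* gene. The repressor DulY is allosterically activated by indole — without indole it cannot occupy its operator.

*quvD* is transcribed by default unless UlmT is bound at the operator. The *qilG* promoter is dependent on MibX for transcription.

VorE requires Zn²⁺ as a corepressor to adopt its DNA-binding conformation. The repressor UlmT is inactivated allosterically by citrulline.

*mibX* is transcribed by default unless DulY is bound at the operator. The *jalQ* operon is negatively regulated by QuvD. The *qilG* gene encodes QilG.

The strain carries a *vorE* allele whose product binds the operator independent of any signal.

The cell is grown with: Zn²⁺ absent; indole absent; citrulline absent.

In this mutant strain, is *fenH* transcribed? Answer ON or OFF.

VorE is constitutively active in this strain.
Citrulline is absent, so UlmT is active.
With repressor UlmT bound, *quvD* is not transcribed.
So QuvD is not produced.
With no repressor bound, *jalQ* is transcribed.
So JalQ is produced and active.
Indole is absent, so DulY is inactive.
With no repressor bound, *mibX* is transcribed.
So MibX is produced and active.
No repressor is bound and MibX is active, so *qilG* is transcribed.
So QilG is produced and active.
With repressor VorE bound, *fenH* is not transcribed.

OFF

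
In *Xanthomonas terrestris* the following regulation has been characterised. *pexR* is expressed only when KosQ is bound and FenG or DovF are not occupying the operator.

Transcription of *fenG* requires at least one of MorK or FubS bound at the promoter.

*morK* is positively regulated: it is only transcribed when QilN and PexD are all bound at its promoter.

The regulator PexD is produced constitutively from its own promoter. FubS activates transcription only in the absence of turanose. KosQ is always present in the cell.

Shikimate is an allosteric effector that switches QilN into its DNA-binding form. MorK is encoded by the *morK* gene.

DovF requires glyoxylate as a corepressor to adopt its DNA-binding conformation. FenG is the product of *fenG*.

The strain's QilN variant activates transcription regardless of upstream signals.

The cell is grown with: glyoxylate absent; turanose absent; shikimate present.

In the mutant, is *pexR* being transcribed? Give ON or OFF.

OFF

KosQ is produced constitutively and is active.
QilN is constitutively active in this strain.
PexD is produced constitutively and is active.
No repressor is bound and QilN and PexD are active, so *morK* is transcribed.
So MorK is produced and active.
Turanose is absent, so FubS is active.
Activator MorK is present, so *fenG* is transcribed.
So FenG is produced and active.
Glyoxylate is absent, so DovF is inactive.
With repressor FenG bound, *pexR* is not transcribed.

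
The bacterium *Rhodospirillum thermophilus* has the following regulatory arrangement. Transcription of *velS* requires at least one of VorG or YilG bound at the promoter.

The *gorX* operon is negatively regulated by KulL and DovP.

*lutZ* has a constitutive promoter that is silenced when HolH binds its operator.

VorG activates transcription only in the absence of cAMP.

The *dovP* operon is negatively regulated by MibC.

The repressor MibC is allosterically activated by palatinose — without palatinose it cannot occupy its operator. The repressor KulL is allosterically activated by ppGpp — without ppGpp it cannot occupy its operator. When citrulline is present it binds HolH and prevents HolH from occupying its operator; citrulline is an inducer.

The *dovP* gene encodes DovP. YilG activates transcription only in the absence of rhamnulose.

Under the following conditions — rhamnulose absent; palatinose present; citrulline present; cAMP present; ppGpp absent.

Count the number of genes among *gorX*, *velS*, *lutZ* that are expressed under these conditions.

ppGpp is absent, so KulL is inactive.
Palatinose is present, so MibC is active.
With repressor MibC bound, *dovP* is not transcribed.
So DovP is not produced.
With no repressor bound, *gorX* is transcribed.
→ *gorX* is ON.
cAMP is present, so VorG is inactive.
Rhamnulose is absent, so YilG is active.
Activator YilG is present, so *velS* is transcribed.
→ *velS* is ON.
Citrulline is present, so HolH is inactive.
With no repressor bound, *lutZ* is transcribed.
→ *lutZ* is ON.
3 of the 3 genes are transcribed.

3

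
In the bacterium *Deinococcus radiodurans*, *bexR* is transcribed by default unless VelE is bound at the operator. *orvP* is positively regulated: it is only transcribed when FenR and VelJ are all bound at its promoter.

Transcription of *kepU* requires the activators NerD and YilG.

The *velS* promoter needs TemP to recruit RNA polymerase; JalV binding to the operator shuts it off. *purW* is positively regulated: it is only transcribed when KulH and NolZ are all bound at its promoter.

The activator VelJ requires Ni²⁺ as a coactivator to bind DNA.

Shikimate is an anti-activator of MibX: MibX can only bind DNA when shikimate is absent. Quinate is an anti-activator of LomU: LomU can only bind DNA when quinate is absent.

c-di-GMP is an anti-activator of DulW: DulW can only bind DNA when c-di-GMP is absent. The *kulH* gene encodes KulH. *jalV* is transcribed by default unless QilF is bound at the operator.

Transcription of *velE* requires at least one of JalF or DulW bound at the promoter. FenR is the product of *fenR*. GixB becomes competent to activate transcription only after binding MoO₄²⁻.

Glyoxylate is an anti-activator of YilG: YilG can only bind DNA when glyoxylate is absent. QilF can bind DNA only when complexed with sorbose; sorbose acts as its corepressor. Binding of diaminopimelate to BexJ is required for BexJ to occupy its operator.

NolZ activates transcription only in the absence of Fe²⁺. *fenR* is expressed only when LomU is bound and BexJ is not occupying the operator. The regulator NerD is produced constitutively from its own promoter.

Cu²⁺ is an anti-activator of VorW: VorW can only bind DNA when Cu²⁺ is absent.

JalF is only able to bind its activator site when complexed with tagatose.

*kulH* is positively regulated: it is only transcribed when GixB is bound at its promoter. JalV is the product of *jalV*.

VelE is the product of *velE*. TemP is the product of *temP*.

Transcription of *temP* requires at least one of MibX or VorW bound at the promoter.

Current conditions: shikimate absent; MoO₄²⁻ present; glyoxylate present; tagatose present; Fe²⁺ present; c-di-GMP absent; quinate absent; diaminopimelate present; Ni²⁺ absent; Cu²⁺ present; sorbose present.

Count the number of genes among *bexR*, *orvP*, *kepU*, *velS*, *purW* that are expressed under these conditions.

Tagatose is present, so JalF is active.
c-di-GMP is absent, so DulW is active.
Activator JalF is present, so *velE* is transcribed.
So VelE is produced and active.
With repressor VelE bound, *bexR* is not transcribed.
→ *bexR* is OFF.
Quinate is absent, so LomU is active.
Diaminopimelate is present, so BexJ is active.
With repressor BexJ bound, *fenR* is not transcribed.
So FenR is not produced.
Ni²⁺ is absent, so VelJ is inactive.
Required activator FenR is absent, so *orvP* is not transcribed.
→ *orvP* is OFF.
NerD is produced constitutively and is active.
Glyoxylate is present, so YilG is inactive.
Required activator YilG is absent, so *kepU* is not transcribed.
→ *kepU* is OFF.
Sorbose is present, so QilF is active.
With repressor QilF bound, *jalV* is not transcribed.
So JalV is not produced.
Shikimate is absent, so MibX is active.
Cu²⁺ is present, so VorW is inactive.
Activator MibX is present, so *temP* is transcribed.
So TemP is produced and active.
No repressor is bound and TemP is active, so *velS* is transcribed.
→ *velS* is ON.
MoO₄²⁻ is present, so GixB is active.
No repressor is bound and GixB is active, so *kulH* is transcribed.
So KulH is produced and active.
Fe²⁺ is present, so NolZ is inactive.
Required activator NolZ is absent, so *purW* is not transcribed.
→ *purW* is OFF.
1 of the 5 genes is transcribed.

1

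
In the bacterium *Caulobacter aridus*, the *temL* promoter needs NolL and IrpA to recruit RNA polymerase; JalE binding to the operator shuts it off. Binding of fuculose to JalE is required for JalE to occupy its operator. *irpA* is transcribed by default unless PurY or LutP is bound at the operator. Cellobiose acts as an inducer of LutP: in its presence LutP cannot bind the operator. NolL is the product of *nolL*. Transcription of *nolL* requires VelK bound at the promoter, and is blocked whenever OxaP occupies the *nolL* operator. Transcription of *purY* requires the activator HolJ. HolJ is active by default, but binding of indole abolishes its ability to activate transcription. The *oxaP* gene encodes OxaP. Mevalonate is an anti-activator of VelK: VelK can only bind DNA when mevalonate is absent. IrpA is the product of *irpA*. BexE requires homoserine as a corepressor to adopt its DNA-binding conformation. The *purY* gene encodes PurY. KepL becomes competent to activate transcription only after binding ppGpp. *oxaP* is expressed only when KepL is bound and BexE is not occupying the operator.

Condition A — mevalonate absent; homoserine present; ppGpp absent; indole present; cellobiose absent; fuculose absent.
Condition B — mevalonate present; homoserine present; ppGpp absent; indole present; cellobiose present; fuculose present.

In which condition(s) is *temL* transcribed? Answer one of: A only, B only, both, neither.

Condition A:
Mevalonate is absent, so VelK is active.
Homoserine is present, so BexE is active.
ppGpp is absent, so KepL is inactive.
With repressor BexE bound, *oxaP* is not transcribed.
So OxaP is not produced.
No repressor is bound and VelK is active, so *nolL* is transcribed.
So NolL is produced and active.
Indole is present, so HolJ is inactive.
Required activator HolJ is absent, so *purY* is not transcribed.
So PurY is not produced.
Cellobiose is absent, so LutP is active.
With repressor LutP bound, *irpA* is not transcribed.
So IrpA is not produced.
Fuculose is absent, so JalE is inactive.
Required activator IrpA is absent, so *temL* is not transcribed.
→ *temL* is OFF in A.
Condition B:
Mevalonate is present, so VelK is inactive.
Homoserine is present, so BexE is active.
ppGpp is absent, so KepL is inactive.
With repressor BexE bound, *oxaP* is not transcribed.
So OxaP is not produced.
Required activator VelK is absent, so *nolL* is not transcribed.
So NolL is not produced.
Indole is present, so HolJ is inactive.
Required activator HolJ is absent, so *purY* is not transcribed.
So PurY is not produced.
Cellobiose is present, so LutP is inactive.
With no repressor bound, *irpA* is transcribed.
So IrpA is produced and active.
Fuculose is present, so JalE is active.
With repressor JalE bound, *temL* is not transcribed.
→ *temL* is OFF in B.

neither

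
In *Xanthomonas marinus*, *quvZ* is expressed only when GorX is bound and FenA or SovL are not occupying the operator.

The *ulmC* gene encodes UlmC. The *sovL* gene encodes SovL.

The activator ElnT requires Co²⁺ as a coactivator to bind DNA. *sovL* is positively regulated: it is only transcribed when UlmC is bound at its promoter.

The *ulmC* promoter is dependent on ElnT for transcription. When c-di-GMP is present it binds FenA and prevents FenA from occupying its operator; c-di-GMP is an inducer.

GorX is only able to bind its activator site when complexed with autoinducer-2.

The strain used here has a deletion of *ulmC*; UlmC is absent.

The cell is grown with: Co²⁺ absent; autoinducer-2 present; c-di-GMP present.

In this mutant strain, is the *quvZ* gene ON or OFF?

ON

Autoinducer-2 is present, so GorX is active.
c-di-GMP is present, so FenA is inactive.
UlmC is non-functional in this strain, so it has no effect.
Required activator UlmC is absent, so *sovL* is not transcribed.
So SovL is not produced.
No repressor is bound and GorX is active, so *quvZ* is transcribed.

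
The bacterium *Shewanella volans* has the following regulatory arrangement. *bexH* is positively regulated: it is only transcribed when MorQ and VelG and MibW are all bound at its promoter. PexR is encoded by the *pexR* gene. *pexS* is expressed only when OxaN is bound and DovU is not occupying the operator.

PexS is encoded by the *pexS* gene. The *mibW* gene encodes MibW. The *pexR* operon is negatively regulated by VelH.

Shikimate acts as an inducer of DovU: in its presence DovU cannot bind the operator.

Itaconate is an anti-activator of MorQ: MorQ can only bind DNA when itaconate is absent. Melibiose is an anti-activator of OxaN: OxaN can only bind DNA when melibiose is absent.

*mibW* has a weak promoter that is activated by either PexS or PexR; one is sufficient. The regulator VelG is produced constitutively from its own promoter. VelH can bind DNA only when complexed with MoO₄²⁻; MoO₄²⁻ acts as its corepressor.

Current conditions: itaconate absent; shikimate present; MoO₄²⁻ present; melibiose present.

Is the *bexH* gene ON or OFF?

Itaconate is absent, so MorQ is active.
VelG is produced constitutively and is active.
Shikimate is present, so DovU is inactive.
Melibiose is present, so OxaN is inactive.
Required activator OxaN is absent, so *pexS* is not transcribed.
So PexS is not produced.
MoO₄²⁻ is present, so VelH is active.
With repressor VelH bound, *pexR* is not transcribed.
So PexR is not produced.
No activator is available at the *mibW* promoter, so *mibW* is not transcribed.
So MibW is not produced.
Required activator MibW is absent, so *bexH* is not transcribed.

OFF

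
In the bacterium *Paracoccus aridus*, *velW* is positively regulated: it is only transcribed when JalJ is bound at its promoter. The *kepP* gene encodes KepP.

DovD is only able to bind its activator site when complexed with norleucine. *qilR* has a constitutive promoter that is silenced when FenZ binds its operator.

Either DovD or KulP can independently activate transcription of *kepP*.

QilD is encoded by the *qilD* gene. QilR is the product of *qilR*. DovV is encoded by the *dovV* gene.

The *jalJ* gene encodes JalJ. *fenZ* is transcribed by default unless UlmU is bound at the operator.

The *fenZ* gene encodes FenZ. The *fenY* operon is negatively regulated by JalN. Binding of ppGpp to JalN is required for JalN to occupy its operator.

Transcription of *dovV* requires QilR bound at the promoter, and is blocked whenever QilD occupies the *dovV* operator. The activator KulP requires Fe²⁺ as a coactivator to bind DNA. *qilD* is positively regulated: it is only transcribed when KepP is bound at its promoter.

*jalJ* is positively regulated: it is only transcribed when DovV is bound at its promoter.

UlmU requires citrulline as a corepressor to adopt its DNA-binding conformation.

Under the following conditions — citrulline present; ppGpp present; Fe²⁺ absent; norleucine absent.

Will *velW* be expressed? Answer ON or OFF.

ON

Norleucine is absent, so DovD is inactive.
Fe²⁺ is absent, so KulP is inactive.
No activator is available at the *kepP* promoter, so *kepP* is not transcribed.
So KepP is not produced.
Required activator KepP is absent, so *qilD* is not transcribed.
So QilD is not produced.
Citrulline is present, so UlmU is active.
With repressor UlmU bound, *fenZ* is not transcribed.
So FenZ is not produced.
With no repressor bound, *qilR* is transcribed.
So QilR is produced and active.
No repressor is bound and QilR is active, so *dovV* is transcribed.
So DovV is produced and active.
No repressor is bound and DovV is active, so *jalJ* is transcribed.
So JalJ is produced and active.
No repressor is bound and JalJ is active, so *velW* is transcribed.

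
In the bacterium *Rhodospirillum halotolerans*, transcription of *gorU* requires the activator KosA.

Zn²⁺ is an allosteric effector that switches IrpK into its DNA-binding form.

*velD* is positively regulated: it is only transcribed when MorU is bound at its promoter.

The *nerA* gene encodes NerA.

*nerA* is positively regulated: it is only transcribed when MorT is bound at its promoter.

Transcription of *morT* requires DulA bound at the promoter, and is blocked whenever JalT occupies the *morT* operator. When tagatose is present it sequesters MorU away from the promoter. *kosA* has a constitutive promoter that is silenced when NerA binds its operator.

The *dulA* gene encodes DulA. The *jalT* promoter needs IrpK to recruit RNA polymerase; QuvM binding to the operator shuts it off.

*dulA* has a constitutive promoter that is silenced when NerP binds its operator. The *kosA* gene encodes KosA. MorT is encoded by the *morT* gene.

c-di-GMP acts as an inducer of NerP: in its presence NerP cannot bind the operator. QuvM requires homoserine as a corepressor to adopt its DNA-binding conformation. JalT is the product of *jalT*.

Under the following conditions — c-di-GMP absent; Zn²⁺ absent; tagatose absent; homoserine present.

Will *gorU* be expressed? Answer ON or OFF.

ON

Zn²⁺ is absent, so IrpK is inactive.
Homoserine is present, so QuvM is active.
With repressor QuvM bound, *jalT* is not transcribed.
So JalT is not produced.
c-di-GMP is absent, so NerP is active.
With repressor NerP bound, *dulA* is not transcribed.
So DulA is not produced.
Required activator DulA is absent, so *morT* is not transcribed.
So MorT is not produced.
Required activator MorT is absent, so *nerA* is not transcribed.
So NerA is not produced.
With no repressor bound, *kosA* is transcribed.
So KosA is produced and active.
No repressor is bound and KosA is active, so *gorU* is transcribed.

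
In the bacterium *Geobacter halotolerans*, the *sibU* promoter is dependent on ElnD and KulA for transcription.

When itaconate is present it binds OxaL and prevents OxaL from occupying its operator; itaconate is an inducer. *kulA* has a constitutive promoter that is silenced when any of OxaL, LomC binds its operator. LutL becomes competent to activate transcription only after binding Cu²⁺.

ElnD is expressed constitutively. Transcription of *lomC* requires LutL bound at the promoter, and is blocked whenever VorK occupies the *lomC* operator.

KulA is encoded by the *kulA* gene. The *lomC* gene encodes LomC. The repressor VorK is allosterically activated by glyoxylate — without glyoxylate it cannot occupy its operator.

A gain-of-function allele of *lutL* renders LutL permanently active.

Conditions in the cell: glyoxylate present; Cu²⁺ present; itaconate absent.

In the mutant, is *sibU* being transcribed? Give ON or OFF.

ElnD is produced constitutively and is active.
Itaconate is absent, so OxaL is active.
Glyoxylate is present, so VorK is active.
LutL is constitutively active in this strain.
With repressor VorK bound, *lomC* is not transcribed.
So LomC is not produced.
With repressor OxaL bound, *kulA* is not transcribed.
So KulA is not produced.
Required activator KulA is absent, so *sibU* is not transcribed.

OFF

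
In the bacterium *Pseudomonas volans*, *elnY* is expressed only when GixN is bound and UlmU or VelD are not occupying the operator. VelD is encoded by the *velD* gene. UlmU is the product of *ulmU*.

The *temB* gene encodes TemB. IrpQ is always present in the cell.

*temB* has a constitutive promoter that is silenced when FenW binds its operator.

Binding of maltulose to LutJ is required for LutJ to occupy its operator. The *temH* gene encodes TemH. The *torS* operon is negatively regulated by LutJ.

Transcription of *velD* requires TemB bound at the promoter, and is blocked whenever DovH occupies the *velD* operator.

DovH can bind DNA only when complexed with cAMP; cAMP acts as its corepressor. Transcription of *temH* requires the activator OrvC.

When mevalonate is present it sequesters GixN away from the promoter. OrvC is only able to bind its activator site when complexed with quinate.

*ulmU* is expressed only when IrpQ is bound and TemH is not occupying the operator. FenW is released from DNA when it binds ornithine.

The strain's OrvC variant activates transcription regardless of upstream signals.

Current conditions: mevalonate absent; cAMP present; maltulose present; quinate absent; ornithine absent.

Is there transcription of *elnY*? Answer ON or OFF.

ON

IrpQ is produced constitutively and is active.
OrvC is constitutively active in this strain.
No repressor is bound and OrvC is active, so *temH* is transcribed.
So TemH is produced and active.
With repressor TemH bound, *ulmU* is not transcribed.
So UlmU is not produced.
cAMP is present, so DovH is active.
Ornithine is absent, so FenW is active.
With repressor FenW bound, *temB* is not transcribed.
So TemB is not produced.
With repressor DovH bound, *velD* is not transcribed.
So VelD is not produced.
Mevalonate is absent, so GixN is active.
No repressor is bound and GixN is active, so *elnY* is transcribed.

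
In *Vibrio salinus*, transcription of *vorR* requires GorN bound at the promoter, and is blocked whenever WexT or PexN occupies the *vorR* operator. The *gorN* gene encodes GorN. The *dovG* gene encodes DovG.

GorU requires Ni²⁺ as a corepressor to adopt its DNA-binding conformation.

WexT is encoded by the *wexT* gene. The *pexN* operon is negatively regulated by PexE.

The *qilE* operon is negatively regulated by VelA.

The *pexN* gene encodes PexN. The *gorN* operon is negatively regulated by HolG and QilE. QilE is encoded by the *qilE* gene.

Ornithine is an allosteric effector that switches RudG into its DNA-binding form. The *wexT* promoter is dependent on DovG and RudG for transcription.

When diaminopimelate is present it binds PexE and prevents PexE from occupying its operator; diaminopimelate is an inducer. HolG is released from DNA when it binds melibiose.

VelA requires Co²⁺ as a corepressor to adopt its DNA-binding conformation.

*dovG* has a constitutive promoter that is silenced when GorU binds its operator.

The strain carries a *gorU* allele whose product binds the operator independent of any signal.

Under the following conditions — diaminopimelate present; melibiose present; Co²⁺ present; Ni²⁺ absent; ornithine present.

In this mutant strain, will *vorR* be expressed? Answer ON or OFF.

GorU is constitutively active in this strain.
With repressor GorU bound, *dovG* is not transcribed.
So DovG is not produced.
Ornithine is present, so RudG is active.
Required activator DovG is absent, so *wexT* is not transcribed.
So WexT is not produced.
Diaminopimelate is present, so PexE is inactive.
With no repressor bound, *pexN* is transcribed.
So PexN is produced and active.
Melibiose is present, so HolG is inactive.
Co²⁺ is present, so VelA is active.
With repressor VelA bound, *qilE* is not transcribed.
So QilE is not produced.
With no repressor bound, *gorN* is transcribed.
So GorN is produced and active.
With repressor PexN bound, *vorR* is not transcribed.

OFF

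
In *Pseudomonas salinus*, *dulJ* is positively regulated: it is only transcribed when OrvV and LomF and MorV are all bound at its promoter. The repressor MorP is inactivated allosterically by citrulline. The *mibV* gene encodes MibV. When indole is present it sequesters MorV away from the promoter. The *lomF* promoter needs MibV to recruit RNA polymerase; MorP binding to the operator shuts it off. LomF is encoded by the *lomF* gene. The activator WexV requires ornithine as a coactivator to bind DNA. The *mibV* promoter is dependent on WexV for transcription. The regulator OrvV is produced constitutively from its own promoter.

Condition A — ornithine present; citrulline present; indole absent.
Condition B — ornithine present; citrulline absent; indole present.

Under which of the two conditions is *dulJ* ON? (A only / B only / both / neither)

Condition A:
OrvV is produced constitutively and is active.
Ornithine is present, so WexV is active.
No repressor is bound and WexV is active, so *mibV* is transcribed.
So MibV is produced and active.
Citrulline is present, so MorP is inactive.
No repressor is bound and MibV is active, so *lomF* is transcribed.
So LomF is produced and active.
Indole is absent, so MorV is active.
No repressor is bound and OrvV and LomF and MorV are active, so *dulJ* is transcribed.
→ *dulJ* is ON in A.
Condition B:
OrvV is produced constitutively and is active.
Ornithine is present, so WexV is active.
No repressor is bound and WexV is active, so *mibV* is transcribed.
So MibV is produced and active.
Citrulline is absent, so MorP is active.
With repressor MorP bound, *lomF* is not transcribed.
So LomF is not produced.
Indole is present, so MorV is inactive.
Required activator LomF is absent, so *dulJ* is not transcribed.
→ *dulJ* is OFF in B.

A only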